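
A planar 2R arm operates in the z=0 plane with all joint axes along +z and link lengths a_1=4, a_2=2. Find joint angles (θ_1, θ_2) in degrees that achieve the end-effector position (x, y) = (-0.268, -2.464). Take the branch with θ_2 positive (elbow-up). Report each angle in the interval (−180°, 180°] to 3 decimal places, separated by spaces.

-120.000 150.003

cos θ_2 = (6.1431−4²−2²)/(2·4·2) = -0.8661; θ_2 = 150.0034° (elbow-up)
β = atan2(-2.4640,-0.2680) = -96.2074°; ψ = atan2(0.9999,2.2679) = 23.7924°
θ_1 = β − ψ = -119.9998°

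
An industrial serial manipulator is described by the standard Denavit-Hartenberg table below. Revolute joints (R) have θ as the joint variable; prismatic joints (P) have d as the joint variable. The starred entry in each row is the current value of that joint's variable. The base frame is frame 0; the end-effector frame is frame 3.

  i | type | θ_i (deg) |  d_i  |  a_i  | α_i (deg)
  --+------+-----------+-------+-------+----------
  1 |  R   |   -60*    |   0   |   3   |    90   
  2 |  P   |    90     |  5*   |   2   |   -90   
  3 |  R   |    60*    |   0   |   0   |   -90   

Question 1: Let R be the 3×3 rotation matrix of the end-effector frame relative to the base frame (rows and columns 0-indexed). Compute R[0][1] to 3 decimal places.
End-effector y-axis (col 1 of R) = (0.5000,-0.8660,-0.0000)
R[0][1] = 0.5000

0.500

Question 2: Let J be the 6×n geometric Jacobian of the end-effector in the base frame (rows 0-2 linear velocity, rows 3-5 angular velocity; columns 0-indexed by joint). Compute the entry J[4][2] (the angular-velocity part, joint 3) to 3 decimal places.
axis z_2 = (-0.5000,0.8660,0.0000); lever o_n−o_2 = (0.0000,0.0000,0.0000)
cross product → J_v[:, 2] = (0.0000,0.0000,-0.0000)
J_ω[:, 2] = z_2
entry J[4][2] = 0.8660

0.866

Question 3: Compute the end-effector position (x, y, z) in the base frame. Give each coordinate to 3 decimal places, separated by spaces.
-2.830 -5.098 2.000

after link 1: o_1 = (1.5000, -2.5981, 0.0000)
after link 2: o_2 = (-2.8301, -5.0981, 2.0000)
after link 3: o_3 = (-2.8301, -5.0981, 2.0000)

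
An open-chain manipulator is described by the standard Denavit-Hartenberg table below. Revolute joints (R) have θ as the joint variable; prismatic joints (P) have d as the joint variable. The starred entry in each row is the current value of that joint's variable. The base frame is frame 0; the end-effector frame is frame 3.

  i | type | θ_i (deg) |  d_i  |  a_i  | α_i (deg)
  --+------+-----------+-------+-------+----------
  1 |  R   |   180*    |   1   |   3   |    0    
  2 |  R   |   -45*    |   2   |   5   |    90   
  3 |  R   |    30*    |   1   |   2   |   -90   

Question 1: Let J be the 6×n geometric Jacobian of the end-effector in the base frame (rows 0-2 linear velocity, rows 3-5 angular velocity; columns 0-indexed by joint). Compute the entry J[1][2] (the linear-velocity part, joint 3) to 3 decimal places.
-0.707

axis z_2 = (0.7071,0.7071,0.0000); lever o_n−o_2 = (-0.5176,1.9319,1.0000)
cross product → J_v[:, 2] = (0.7071,-0.7071,1.7321)
J_ω[:, 2] = z_2
entry J[1][2] = -0.7071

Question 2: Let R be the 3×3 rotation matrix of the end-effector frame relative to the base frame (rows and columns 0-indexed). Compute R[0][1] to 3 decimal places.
-0.707

End-effector y-axis (col 1 of R) = (-0.7071,-0.7071,-0.0000)
R[0][1] = -0.7071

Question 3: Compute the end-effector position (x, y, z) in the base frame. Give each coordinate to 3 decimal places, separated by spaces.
-7.053 5.467 4.000

after link 1: o_1 = (-3.0000, 0.0000, 1.0000)
after link 2: o_2 = (-6.5355, 3.5355, 3.0000)
after link 3: o_3 = (-7.0532, 5.4674, 4.0000)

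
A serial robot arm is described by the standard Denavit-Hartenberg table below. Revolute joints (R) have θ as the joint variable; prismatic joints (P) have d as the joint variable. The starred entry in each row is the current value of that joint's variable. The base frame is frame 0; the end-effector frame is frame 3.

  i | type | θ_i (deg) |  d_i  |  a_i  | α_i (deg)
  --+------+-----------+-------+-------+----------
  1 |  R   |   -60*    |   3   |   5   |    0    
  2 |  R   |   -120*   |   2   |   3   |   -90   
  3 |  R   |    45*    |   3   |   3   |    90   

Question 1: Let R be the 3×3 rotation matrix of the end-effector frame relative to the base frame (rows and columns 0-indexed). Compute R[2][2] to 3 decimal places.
End-effector z-axis (col 2 of R) = (-0.7071,-0.0000,0.7071)
R[2][2] = 0.7071

0.707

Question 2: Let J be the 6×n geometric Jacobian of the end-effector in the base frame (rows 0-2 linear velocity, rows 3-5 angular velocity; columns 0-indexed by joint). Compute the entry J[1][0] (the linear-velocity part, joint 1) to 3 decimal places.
axis z_0 = ẑ; lever o_n−o_0 = (-2.6213,-7.3301,2.8787)
cross product → J_v[:, 0] = (7.3301,-2.6213,0.0000)
J_ω[:, 0] = z_0
entry J[1][0] = -2.6213

-2.621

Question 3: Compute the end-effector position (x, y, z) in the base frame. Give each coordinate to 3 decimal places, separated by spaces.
after link 1: o_1 = (2.5000, -4.3301, 3.0000)
after link 2: o_2 = (-0.5000, -4.3301, 5.0000)
after link 3: o_3 = (-2.6213, -7.3301, 2.8787)

-2.621 -7.330 2.879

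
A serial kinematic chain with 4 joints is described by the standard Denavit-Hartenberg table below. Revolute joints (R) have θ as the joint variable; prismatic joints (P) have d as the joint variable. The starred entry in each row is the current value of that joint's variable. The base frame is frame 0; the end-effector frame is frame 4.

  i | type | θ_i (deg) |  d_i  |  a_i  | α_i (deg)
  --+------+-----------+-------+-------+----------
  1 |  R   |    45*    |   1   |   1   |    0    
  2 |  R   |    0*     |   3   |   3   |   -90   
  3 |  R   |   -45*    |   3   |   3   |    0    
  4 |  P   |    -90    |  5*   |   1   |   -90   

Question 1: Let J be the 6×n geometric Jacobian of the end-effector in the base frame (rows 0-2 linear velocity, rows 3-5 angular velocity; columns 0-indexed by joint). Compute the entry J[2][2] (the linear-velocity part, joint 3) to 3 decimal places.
axis z_2 = (-0.7071,0.7071,0.0000); lever o_n−o_2 = (-4.6569,6.6569,2.8284)
cross product → J_v[:, 2] = (2.0000,2.0000,-1.4142)
J_ω[:, 2] = z_2
entry J[2][2] = -1.4142

-1.414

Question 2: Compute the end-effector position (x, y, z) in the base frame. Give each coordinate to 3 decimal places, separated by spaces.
-1.828 9.485 6.828

after link 1: o_1 = (0.7071, 0.7071, 1.0000)
after link 2: o_2 = (2.8284, 2.8284, 4.0000)
after link 3: o_3 = (2.2071, 6.4497, 6.1213)
after link 4: o_4 = (-1.8284, 9.4853, 6.8284)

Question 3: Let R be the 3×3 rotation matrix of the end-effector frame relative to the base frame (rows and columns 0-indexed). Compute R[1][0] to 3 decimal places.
-0.500

End-effector x-axis (col 0 of R) = (-0.5000,-0.5000,0.7071)
R[1][0] = -0.5000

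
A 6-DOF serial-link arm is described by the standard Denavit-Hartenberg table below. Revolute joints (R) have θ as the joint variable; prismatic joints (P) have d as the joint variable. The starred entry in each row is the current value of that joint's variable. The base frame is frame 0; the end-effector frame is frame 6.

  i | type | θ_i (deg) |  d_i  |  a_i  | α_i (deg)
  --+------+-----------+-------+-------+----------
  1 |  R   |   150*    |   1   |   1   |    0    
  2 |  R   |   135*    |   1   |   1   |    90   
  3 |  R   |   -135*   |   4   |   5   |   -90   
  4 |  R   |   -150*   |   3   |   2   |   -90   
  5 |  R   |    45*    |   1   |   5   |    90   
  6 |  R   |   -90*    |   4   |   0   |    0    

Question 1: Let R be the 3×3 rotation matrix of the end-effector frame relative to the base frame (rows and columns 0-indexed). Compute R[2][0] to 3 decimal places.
0.354

End-effector x-axis (col 0 of R) = (0.9280,-0.1174,0.3536)
R[2][0] = 0.3536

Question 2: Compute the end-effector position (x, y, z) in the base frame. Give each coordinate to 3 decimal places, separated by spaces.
after link 1: o_1 = (-0.8660, 0.5000, 1.0000)
after link 2: o_2 = (-0.6072, -0.4659, 2.0000)
after link 3: o_3 = (-5.3860, 1.9139, -1.5355)
after link 4: o_4 = (-5.4859, -1.5770, -2.4321)
after link 5: o_5 = (-8.2081, -1.5937, 1.8794)
after link 6: o_6 = (-8.6082, -5.5646, 1.6115)

-8.608 -5.565 1.611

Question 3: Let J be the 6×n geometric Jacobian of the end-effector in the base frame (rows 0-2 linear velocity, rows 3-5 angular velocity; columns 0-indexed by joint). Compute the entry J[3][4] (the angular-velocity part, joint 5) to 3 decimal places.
-0.928

axis z_4 = (-0.9280,0.1174,-0.3536); lever o_n−o_4 = (-3.1223,-3.9876,4.0436)
cross product → J_v[:, 4] = (-0.9353,4.8564,4.0670)
J_ω[:, 4] = z_4
entry J[3][4] = -0.9280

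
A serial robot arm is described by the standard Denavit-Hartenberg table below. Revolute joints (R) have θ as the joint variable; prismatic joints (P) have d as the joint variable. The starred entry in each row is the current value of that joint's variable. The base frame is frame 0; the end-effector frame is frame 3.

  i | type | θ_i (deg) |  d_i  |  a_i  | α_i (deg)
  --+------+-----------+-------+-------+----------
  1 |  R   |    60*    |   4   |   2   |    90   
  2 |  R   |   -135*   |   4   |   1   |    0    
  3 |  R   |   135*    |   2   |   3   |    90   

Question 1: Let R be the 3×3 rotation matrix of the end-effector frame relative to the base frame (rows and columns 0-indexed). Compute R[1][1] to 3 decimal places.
End-effector y-axis (col 1 of R) = (0.8660,-0.5000,0.0000)
R[1][1] = -0.5000

-0.500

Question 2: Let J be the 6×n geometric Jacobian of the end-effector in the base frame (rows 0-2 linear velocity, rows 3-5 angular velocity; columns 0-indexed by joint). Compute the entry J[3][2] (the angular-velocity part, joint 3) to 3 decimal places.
axis z_2 = (0.8660,-0.5000,0.0000); lever o_n−o_2 = (3.2321,1.5981,0.0000)
cross product → J_v[:, 2] = (-0.0000,0.0000,3.0000)
J_ω[:, 2] = z_2
entry J[3][2] = 0.8660

0.866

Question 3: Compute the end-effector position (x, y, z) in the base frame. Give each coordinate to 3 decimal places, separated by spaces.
after link 1: o_1 = (1.0000, 1.7321, 4.0000)
after link 2: o_2 = (4.1105, -0.8803, 3.2929)
after link 3: o_3 = (7.3426, 0.7178, 3.2929)

7.343 0.718 3.293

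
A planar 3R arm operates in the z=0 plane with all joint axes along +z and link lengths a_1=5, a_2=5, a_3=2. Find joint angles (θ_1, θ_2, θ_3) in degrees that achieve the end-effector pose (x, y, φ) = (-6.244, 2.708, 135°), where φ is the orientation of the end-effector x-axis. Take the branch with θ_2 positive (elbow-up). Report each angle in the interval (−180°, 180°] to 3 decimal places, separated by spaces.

105.004 119.999 -90.003

wrist centre = target − a_3·(cos φ, sin φ) = (-4.8298, 1.2938)
cos θ_2 = (25.0007−5²−5²)/(2·5·5) = -0.5000; θ_2 = 119.9990° (elbow-up)
β = atan2(1.2938,-4.8298) = 165.0039°; ψ = atan2(4.3302,2.5001) = 59.9995°
θ_1 = β − ψ = 105.0044°
θ_3 = φ − θ_1 − θ_2 = -90.0034° (wrapped to (-180°,180°])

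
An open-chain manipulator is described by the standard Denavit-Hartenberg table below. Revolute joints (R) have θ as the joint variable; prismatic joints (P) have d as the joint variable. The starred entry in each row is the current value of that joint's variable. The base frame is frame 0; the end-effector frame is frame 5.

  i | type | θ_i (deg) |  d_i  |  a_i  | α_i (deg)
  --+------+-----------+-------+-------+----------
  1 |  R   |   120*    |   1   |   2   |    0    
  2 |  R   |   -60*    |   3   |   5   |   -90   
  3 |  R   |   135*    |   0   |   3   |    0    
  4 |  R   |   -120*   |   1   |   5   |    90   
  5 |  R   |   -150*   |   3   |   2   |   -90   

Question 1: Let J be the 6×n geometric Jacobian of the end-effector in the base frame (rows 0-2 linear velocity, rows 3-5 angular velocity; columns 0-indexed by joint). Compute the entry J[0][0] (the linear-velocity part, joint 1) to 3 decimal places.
axis z_0 = ẑ; lever o_n−o_0 = (2.4059,7.6312,3.9306)
cross product → J_v[:, 0] = (-7.6312,2.4059,0.0000)
J_ω[:, 0] = z_0
entry J[0][0] = -7.6312

-7.631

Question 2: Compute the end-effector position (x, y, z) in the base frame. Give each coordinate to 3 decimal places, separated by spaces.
2.406 7.631 3.931

after link 1: o_1 = (-1.0000, 1.7321, 1.0000)
after link 2: o_2 = (1.5000, 6.0622, 4.0000)
after link 3: o_3 = (0.4393, 4.2251, 1.8787)
after link 4: o_4 = (1.9881, 8.9076, 0.5846)
after link 5: o_5 = (2.4059, 7.6312, 3.9306)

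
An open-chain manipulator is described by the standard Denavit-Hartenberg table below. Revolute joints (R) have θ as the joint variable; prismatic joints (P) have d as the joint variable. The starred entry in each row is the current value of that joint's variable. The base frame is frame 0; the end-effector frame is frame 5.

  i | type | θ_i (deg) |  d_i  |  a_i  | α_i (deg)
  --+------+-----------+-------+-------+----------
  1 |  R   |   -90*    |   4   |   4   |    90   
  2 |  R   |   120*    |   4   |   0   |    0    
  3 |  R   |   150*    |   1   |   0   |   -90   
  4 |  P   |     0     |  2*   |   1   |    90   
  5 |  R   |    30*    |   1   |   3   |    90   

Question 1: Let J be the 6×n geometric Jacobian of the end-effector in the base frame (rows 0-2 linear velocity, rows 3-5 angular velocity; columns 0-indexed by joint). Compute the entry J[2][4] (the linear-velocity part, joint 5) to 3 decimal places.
1.500

axis z_4 = (-1.0000,-0.0000,0.0000); lever o_n−o_4 = (-1.0000,-1.5000,-2.5981)
cross product → J_v[:, 4] = (0.0000,-2.5981,1.5000)
J_ω[:, 4] = z_4
entry J[2][4] = 1.5000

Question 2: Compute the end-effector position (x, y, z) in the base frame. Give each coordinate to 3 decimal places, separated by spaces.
after link 1: o_1 = (0.0000, -4.0000, 4.0000)
after link 2: o_2 = (-4.0000, -4.0000, 4.0000)
after link 3: o_3 = (-5.0000, -4.0000, 4.0000)
after link 4: o_4 = (-5.0000, -6.0000, 3.0000)
after link 5: o_5 = (-6.0000, -7.5000, 0.4019)

-6.000 -7.500 0.402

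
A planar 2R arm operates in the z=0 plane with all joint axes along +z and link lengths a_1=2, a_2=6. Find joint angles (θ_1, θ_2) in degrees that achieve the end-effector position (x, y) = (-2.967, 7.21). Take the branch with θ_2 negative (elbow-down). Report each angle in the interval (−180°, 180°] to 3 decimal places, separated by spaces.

134.989 -29.988

cos θ_2 = (60.7872−2²−6²)/(2·2·6) = 0.8661; θ_2 = -29.9877° (elbow-down)
β = atan2(7.2100,-2.9670) = 112.3677°; ψ = atan2(-2.9989,7.1968) = -22.6213°
θ_1 = β − ψ = 134.9891°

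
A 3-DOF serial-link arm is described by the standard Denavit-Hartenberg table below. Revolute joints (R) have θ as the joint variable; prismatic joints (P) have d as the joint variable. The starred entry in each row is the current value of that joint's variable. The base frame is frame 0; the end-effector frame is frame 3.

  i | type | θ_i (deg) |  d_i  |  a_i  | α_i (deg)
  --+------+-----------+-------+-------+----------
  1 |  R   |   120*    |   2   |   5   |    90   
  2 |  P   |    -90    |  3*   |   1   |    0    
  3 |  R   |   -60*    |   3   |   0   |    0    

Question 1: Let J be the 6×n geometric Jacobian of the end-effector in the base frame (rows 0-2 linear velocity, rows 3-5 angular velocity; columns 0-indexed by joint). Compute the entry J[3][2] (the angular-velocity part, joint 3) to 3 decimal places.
axis z_2 = (0.8660,0.5000,0.0000); lever o_n−o_2 = (2.5981,1.5000,0.0000)
cross product → J_v[:, 2] = (0.0000,-0.0000,0.0000)
J_ω[:, 2] = z_2
entry J[3][2] = 0.8660

0.866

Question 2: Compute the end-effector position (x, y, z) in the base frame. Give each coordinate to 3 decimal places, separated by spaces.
after link 1: o_1 = (-2.5000, 4.3301, 2.0000)
after link 2: o_2 = (0.0981, 5.8301, 1.0000)
after link 3: o_3 = (2.6962, 7.3301, 1.0000)

2.696 7.330 1.000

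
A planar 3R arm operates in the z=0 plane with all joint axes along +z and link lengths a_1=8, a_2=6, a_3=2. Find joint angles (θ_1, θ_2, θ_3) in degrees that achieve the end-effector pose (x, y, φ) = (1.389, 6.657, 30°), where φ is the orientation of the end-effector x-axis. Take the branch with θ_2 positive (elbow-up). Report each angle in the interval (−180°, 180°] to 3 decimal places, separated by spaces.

wrist centre = target − a_3·(cos φ, sin φ) = (-0.3431, 5.6570)
cos θ_2 = (32.1193−8²−6²)/(2·8·6) = -0.7071; θ_2 = 134.9987° (elbow-up)
β = atan2(5.6570,-0.3431) = 93.4703°; ψ = atan2(4.2427,3.7575) = 48.4712°
θ_1 = β − ψ = 44.9990°
θ_3 = φ − θ_1 − θ_2 = -149.9977° (wrapped to (-180°,180°])

44.999 134.999 -149.998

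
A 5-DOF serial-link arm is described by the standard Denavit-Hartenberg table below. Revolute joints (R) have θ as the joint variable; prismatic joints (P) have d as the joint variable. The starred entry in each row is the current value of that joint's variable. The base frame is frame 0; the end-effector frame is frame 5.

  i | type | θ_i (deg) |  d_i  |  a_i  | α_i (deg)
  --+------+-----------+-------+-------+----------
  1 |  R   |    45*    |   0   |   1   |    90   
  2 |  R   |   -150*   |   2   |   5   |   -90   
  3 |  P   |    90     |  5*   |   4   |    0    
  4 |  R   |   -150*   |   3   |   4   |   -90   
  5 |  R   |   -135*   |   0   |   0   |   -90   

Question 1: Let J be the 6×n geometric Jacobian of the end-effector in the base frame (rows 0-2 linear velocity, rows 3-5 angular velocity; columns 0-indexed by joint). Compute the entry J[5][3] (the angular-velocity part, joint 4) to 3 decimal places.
-0.866

axis z_3 = (0.3536,0.3536,-0.8660); lever o_n−o_3 = (2.2854,-2.6136,-3.5981)
cross product → J_v[:, 3] = (-3.5355,-0.7071,-1.7321)
J_ω[:, 3] = z_3
entry J[5][3] = -0.8660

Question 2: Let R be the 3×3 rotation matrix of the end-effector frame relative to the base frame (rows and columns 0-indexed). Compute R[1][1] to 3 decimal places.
0.177

End-effector y-axis (col 1 of R) = (0.8839,0.1768,0.4330)
R[1][1] = 0.1768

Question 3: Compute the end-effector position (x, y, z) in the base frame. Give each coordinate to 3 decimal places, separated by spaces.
0.284 -1.786 -10.428

after link 1: o_1 = (0.7071, 0.7071, 0.0000)
after link 2: o_2 = (-0.9405, -3.7690, -2.5000)
after link 3: o_3 = (-2.0012, 0.8272, -6.8301)
after link 4: o_4 = (0.2842, -1.7863, -10.4282)
after link 5: o_5 = (0.2842, -1.7863, -10.4282)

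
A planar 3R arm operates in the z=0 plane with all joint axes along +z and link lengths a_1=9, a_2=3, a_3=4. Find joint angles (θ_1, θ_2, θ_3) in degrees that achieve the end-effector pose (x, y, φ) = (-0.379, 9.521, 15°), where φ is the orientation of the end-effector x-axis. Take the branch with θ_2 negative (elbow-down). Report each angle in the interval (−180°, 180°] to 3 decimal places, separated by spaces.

wrist centre = target − a_3·(cos φ, sin φ) = (-4.2427, 8.4857)
cos θ_2 = (90.0080−9²−3²)/(2·9·3) = 0.0001; θ_2 = -89.9915° (elbow-down)
β = atan2(8.4857,-4.2427) = 116.5642°; ψ = atan2(-3.0000,9.0004) = -18.4341°
θ_1 = β − ψ = 134.9983°
θ_3 = φ − θ_1 − θ_2 = -30.0068° (wrapped to (-180°,180°])

134.998 -89.991 -30.007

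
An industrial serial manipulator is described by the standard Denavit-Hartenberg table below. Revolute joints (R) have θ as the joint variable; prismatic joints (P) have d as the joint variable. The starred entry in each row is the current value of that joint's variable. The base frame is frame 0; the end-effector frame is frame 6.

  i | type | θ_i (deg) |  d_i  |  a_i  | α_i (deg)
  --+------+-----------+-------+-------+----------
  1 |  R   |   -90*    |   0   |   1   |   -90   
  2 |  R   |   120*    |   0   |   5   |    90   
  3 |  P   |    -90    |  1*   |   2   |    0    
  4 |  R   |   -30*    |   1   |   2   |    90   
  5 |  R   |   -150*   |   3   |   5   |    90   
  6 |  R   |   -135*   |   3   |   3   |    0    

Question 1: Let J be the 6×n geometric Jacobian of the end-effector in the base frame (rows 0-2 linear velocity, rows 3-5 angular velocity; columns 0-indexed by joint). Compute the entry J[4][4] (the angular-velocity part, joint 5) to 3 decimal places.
axis z_4 = (0.5000,-0.4330,0.7500); lever o_n−o_4 = (3.8974,-0.3857,-1.6494)
cross product → J_v[:, 4] = (1.0035,3.7477,1.4948)
J_ω[:, 4] = z_4
entry J[4][4] = -0.4330

-0.433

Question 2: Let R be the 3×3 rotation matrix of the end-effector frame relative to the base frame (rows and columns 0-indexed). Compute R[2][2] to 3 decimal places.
-0.650

End-effector z-axis (col 2 of R) = (0.4330,-0.6250,-0.6495)
R[2][2] = -0.6495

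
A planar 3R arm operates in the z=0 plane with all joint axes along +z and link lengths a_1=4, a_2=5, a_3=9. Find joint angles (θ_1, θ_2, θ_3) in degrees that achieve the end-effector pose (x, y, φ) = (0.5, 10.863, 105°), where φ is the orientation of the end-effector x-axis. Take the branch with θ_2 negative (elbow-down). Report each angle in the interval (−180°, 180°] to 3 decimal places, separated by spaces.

wrist centre = target − a_3·(cos φ, sin φ) = (2.8294, 2.1697)
cos θ_2 = (12.7128−4²−5²)/(2·4·5) = -0.7072; θ_2 = -135.0059° (elbow-down)
β = atan2(2.1697,2.8294) = 37.4823°; ψ = atan2(-3.5352,0.4641) = -82.5209°
θ_1 = β − ψ = 120.0033°
θ_3 = φ − θ_1 − θ_2 = 120.0027° (wrapped to (-180°,180°])

120.003 -135.006 120.003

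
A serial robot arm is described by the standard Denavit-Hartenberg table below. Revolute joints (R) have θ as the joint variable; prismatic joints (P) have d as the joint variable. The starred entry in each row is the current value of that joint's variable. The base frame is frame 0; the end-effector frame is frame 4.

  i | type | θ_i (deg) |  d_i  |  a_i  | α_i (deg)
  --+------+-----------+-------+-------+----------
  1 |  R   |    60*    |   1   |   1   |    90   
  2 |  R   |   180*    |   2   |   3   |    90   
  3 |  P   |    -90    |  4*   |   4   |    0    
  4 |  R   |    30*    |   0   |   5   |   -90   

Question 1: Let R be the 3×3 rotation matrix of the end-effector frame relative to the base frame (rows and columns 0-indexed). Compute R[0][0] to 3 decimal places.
-1.000

End-effector x-axis (col 0 of R) = (-1.0000,0.0000,0.0000)
R[0][0] = -1.0000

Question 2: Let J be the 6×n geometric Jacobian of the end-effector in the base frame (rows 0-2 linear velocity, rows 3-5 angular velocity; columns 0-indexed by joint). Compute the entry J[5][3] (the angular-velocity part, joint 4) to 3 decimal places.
axis z_3 = (0.0000,0.0000,1.0000); lever o_n−o_3 = (-5.0000,0.0000,0.0000)
cross product → J_v[:, 3] = (-0.0000,-5.0000,0.0000)
J_ω[:, 3] = z_3
entry J[5][3] = 1.0000

1.000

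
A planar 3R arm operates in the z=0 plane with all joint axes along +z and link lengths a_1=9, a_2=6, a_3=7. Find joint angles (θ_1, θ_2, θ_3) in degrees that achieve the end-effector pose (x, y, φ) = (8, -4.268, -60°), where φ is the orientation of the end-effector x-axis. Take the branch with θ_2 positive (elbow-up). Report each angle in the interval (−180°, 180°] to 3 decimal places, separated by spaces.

-16.524 150.000 166.524

wrist centre = target − a_3·(cos φ, sin φ) = (4.5000, 1.7942)
cos θ_2 = (23.4691−9²−6²)/(2·9·6) = -0.8660; θ_2 = 150.0002° (elbow-up)
β = atan2(1.7942,4.5000) = 21.7375°; ψ = atan2(3.0000,3.8038) = 38.2619°
θ_1 = β − ψ = -16.5244°
θ_3 = φ − θ_1 − θ_2 = 166.5242° (wrapped to (-180°,180°])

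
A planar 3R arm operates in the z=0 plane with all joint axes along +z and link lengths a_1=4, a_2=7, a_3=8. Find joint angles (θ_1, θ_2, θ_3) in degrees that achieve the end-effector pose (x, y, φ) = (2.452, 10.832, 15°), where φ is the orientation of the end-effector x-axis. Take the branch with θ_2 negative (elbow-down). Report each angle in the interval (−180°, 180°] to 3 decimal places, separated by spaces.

wrist centre = target − a_3·(cos φ, sin φ) = (-5.2754, 8.7614)
cos θ_2 = (104.5929−4²−7²)/(2·4·7) = 0.7070; θ_2 = -45.0074° (elbow-down)
β = atan2(8.7614,-5.2754) = 121.0528°; ψ = atan2(-4.9504,8.9491) = -28.9501°
θ_1 = β − ψ = 150.0029°
θ_3 = φ − θ_1 − θ_2 = -89.9955° (wrapped to (-180°,180°])

150.003 -45.007 -89.996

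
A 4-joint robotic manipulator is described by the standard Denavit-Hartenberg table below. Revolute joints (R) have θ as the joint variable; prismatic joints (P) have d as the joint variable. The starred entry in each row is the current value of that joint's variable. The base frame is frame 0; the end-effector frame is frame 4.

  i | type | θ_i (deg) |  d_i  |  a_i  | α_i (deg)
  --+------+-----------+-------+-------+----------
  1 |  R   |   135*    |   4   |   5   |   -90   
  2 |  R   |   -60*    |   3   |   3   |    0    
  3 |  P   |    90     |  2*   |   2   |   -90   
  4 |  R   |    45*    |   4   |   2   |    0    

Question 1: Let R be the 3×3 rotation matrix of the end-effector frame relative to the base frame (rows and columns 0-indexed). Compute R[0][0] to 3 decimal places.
End-effector x-axis (col 0 of R) = (0.0670,0.9330,-0.3536)
R[0][0] = 0.0670

0.067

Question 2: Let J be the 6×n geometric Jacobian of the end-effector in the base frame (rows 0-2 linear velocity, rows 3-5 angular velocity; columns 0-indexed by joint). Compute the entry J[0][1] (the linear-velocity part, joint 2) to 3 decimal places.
1.819

axis z_1 = (-0.7071,-0.7071,0.0000); lever o_n−o_1 = (-4.2728,-0.7983,-2.5731)
cross product → J_v[:, 1] = (1.8195,-1.8195,-2.4568)
J_ω[:, 1] = z_1
entry J[0][1] = 1.8195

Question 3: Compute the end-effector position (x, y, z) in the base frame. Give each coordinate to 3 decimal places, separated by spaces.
-7.808 2.737 1.427

after link 1: o_1 = (-3.5355, 3.5355, 4.0000)
after link 2: o_2 = (-6.7175, 2.4749, 6.5981)
after link 3: o_3 = (-9.3565, 2.2854, 5.5981)
after link 4: o_4 = (-7.8083, 2.7372, 1.4269)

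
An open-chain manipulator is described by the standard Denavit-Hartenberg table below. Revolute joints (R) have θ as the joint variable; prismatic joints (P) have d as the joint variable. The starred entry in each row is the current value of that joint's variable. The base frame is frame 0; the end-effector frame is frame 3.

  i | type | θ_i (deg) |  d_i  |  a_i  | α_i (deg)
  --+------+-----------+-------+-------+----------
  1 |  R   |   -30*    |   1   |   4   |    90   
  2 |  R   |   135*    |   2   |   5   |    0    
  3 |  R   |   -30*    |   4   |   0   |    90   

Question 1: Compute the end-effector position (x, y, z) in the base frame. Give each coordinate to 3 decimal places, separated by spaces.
after link 1: o_1 = (3.4641, -2.0000, 1.0000)
after link 2: o_2 = (-0.5978, -1.9643, 4.5355)
after link 3: o_3 = (-2.5978, -5.4284, 4.5355)

-2.598 -5.428 4.536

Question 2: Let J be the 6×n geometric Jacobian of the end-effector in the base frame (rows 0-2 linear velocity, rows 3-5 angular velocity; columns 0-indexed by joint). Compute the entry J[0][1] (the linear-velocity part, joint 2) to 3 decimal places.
-3.062

axis z_1 = (-0.5000,-0.8660,0.0000); lever o_n−o_1 = (-6.0619,-3.4284,3.5355)
cross product → J_v[:, 1] = (-3.0619,1.7678,-3.5355)
J_ω[:, 1] = z_1
entry J[0][1] = -3.0619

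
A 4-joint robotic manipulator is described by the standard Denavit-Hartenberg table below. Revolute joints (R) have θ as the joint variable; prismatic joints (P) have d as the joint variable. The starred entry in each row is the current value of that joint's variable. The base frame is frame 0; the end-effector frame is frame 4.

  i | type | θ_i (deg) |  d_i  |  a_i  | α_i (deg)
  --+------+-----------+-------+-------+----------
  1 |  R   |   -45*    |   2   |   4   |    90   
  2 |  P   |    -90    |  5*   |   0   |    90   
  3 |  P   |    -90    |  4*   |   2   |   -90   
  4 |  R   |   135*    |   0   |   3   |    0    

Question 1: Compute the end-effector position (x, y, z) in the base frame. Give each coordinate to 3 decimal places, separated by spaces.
-2.121 -5.121 2.000

after link 1: o_1 = (2.8284, -2.8284, 2.0000)
after link 2: o_2 = (-0.7071, -6.3640, 2.0000)
after link 3: o_3 = (-2.1213, -2.1213, 2.0000)
after link 4: o_4 = (-2.1213, -5.1213, 2.0000)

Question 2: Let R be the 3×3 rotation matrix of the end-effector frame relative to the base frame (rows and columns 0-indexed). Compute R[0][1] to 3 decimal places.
End-effector y-axis (col 1 of R) = (-1.0000,-0.0000,0.0000)
R[0][1] = -1.0000

-1.000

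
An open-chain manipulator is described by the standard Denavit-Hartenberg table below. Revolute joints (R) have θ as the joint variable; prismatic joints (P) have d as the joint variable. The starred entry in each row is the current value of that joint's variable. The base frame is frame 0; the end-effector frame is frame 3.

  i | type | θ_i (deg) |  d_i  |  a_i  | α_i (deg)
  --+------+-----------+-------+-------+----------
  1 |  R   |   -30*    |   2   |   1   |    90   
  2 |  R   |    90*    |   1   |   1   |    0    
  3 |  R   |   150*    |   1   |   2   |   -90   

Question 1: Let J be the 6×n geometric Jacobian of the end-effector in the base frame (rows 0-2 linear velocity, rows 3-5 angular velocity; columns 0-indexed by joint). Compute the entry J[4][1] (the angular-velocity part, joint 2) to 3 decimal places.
axis z_1 = (-0.5000,-0.8660,0.0000); lever o_n−o_1 = (-1.8660,-1.2321,-0.7321)
cross product → J_v[:, 1] = (0.6340,-0.3660,-1.0000)
J_ω[:, 1] = z_1
entry J[4][1] = -0.8660

-0.866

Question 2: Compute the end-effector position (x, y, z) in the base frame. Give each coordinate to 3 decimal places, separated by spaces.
-1.000 -1.732 1.268

after link 1: o_1 = (0.8660, -0.5000, 2.0000)
after link 2: o_2 = (0.3660, -1.3660, 3.0000)
after link 3: o_3 = (-1.0000, -1.7321, 1.2679)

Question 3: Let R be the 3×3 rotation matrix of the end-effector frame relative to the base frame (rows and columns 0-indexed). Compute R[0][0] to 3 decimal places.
End-effector x-axis (col 0 of R) = (-0.4330,0.2500,-0.8660)
R[0][0] = -0.4330

-0.433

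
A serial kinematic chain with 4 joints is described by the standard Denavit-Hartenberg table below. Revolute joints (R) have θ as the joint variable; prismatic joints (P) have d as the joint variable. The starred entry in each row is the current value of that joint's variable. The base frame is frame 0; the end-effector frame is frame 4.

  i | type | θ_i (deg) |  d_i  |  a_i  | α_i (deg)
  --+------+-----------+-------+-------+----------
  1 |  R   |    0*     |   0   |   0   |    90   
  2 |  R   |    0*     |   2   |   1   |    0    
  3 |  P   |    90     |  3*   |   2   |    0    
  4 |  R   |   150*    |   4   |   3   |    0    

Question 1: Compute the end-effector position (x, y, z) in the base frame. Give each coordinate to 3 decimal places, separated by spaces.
-0.500 -9.000 -0.598

after link 1: o_1 = (0.0000, 0.0000, 0.0000)
after link 2: o_2 = (1.0000, -2.0000, 0.0000)
after link 3: o_3 = (1.0000, -5.0000, 2.0000)
after link 4: o_4 = (-0.5000, -9.0000, -0.5981)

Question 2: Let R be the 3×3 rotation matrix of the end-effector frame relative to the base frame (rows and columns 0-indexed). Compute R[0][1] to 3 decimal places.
End-effector y-axis (col 1 of R) = (0.8660,-0.0000,-0.5000)
R[0][1] = 0.8660

0.866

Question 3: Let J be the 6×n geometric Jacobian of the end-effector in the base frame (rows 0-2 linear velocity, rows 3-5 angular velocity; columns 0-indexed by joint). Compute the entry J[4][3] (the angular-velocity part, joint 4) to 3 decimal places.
axis z_3 = (0.0000,-1.0000,0.0000); lever o_n−o_3 = (-1.5000,-4.0000,-2.5981)
cross product → J_v[:, 3] = (2.5981,-0.0000,-1.5000)
J_ω[:, 3] = z_3
entry J[4][3] = -1.0000

-1.000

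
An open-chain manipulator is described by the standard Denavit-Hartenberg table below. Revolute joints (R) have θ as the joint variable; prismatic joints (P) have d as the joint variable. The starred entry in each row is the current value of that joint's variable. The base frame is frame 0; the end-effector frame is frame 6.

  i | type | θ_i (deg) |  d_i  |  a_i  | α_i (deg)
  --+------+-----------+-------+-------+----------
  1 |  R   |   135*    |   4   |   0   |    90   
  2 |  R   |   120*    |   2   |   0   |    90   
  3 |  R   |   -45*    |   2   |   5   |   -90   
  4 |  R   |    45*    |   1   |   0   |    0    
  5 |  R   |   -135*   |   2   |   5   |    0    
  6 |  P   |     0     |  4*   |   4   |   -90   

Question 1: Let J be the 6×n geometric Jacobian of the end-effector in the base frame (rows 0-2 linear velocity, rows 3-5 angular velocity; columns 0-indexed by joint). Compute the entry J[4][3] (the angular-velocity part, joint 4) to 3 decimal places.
axis z_3 = (0.7500,0.2500,0.6124); lever o_n−o_3 = (-0.2614,7.2614,8.7866)
cross product → J_v[:, 3] = (-2.2500,-6.7500,5.5114)
J_ω[:, 3] = z_3
entry J[4][3] = 0.2500

0.250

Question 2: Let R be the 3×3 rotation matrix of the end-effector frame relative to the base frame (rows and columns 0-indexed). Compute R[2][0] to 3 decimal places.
0.500

End-effector x-axis (col 0 of R) = (-0.6124,0.6124,0.5000)
R[2][0] = 0.5000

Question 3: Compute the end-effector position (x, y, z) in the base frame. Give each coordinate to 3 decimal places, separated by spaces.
after link 1: o_1 = (0.0000, 0.0000, 4.0000)
after link 2: o_2 = (1.4142, 1.4142, 4.0000)
after link 3: o_3 = (-1.0605, -1.1110, 8.0619)
after link 4: o_4 = (-0.3105, -0.8610, 8.6742)
after link 5: o_5 = (-1.8724, 2.7008, 12.3990)
after link 6: o_6 = (-1.3219, 6.1503, 16.8485)

-1.322 6.150 16.848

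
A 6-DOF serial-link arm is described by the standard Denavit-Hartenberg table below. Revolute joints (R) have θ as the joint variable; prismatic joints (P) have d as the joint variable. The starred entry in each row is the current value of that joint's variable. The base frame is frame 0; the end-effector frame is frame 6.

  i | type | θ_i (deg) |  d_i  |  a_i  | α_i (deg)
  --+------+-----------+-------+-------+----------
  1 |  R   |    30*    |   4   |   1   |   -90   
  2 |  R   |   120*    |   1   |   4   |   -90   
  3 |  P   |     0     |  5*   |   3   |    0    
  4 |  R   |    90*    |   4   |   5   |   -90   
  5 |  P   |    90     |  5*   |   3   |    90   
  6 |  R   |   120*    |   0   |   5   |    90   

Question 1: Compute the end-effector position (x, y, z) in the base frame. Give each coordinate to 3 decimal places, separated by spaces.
after link 1: o_1 = (0.8660, 0.5000, 4.0000)
after link 2: o_2 = (-1.3660, 0.3660, 0.5359)
after link 3: o_3 = (-6.4151, -2.5490, 0.4378)
after link 4: o_4 = (-6.9151, -8.6112, 2.4378)
after link 5: o_5 = (-2.5000, -6.0622, 5.2679)
after link 6: o_6 = (-2.5000, -6.0622, 10.2679)

-2.500 -6.062 10.268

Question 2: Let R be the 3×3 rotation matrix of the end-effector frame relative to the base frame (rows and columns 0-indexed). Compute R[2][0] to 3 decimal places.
1.000

End-effector x-axis (col 0 of R) = (-0.0000,-0.0000,1.0000)
R[2][0] = 1.0000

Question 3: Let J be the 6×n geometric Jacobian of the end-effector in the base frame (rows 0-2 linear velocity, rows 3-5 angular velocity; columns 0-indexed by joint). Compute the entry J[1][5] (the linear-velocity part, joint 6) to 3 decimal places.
axis z_5 = (0.5000,-0.8660,-0.0000); lever o_n−o_5 = (0.0000,0.0000,5.0000)
cross product → J_v[:, 5] = (-4.3301,-2.5000,0.0000)
J_ω[:, 5] = z_5
entry J[1][5] = -2.5000

-2.500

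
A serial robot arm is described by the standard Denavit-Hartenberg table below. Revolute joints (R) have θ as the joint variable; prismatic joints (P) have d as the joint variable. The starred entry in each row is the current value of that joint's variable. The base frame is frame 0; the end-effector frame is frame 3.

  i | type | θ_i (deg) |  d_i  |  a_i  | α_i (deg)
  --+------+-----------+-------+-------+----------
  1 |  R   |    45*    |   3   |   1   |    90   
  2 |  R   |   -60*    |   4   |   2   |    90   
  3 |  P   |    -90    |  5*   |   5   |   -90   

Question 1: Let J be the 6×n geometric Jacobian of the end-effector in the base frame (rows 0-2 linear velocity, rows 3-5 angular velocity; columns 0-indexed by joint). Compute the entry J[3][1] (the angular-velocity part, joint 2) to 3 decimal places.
axis z_1 = (0.7071,-0.7071,0.0000); lever o_n−o_1 = (-3.0619,-1.6476,-4.2321)
cross product → J_v[:, 1] = (2.9925,2.9925,-3.3301)
J_ω[:, 1] = z_1
entry J[3][1] = 0.7071

0.707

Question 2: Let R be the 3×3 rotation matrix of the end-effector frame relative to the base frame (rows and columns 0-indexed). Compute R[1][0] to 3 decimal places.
End-effector x-axis (col 0 of R) = (-0.7071,0.7071,-0.0000)
R[1][0] = 0.7071

0.707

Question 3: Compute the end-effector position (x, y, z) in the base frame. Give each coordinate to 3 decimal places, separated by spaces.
after link 1: o_1 = (0.7071, 0.7071, 3.0000)
after link 2: o_2 = (4.2426, -1.4142, 1.2679)
after link 3: o_3 = (-2.3548, -0.9405, -1.2321)

-2.355 -0.941 -1.232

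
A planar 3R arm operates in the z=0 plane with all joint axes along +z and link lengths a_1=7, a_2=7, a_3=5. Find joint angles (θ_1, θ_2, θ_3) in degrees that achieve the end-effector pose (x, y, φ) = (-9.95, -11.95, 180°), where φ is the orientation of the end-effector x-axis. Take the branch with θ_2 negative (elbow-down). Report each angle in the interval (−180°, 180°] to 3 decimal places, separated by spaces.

-90.004 -44.993 -45.003

wrist centre = target − a_3·(cos φ, sin φ) = (-4.9500, -11.9500)
cos θ_2 = (167.3050−7²−7²)/(2·7·7) = 0.7072; θ_2 = -44.9929° (elbow-down)
β = atan2(-11.9500,-4.9500) = -112.5006°; ψ = atan2(-4.9491,11.9504) = -22.4965°
θ_1 = β − ψ = -90.0041°
θ_3 = φ − θ_1 − θ_2 = -45.0029° (wrapped to (-180°,180°])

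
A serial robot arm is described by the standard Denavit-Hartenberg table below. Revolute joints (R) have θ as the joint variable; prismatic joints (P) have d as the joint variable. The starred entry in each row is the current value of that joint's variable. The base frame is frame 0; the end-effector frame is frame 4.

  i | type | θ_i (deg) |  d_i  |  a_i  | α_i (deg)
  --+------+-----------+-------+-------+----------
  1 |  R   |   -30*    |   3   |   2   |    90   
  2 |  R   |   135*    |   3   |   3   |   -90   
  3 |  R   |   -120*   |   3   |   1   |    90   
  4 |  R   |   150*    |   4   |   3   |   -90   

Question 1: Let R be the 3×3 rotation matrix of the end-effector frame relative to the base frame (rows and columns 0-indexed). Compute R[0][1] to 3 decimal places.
-0.780

End-effector y-axis (col 1 of R) = (-0.7803,-0.1268,0.6124)
R[0][1] = -0.7803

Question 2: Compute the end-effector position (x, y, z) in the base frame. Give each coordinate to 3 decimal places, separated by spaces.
after link 1: o_1 = (1.7321, -1.0000, 3.0000)
after link 2: o_2 = (-1.6051, -2.5374, 5.1213)
after link 3: o_3 = (-3.5690, -2.4035, 2.6464)
after link 4: o_4 = (-1.0367, 1.0419, 0.0549)

-1.037 1.042 0.055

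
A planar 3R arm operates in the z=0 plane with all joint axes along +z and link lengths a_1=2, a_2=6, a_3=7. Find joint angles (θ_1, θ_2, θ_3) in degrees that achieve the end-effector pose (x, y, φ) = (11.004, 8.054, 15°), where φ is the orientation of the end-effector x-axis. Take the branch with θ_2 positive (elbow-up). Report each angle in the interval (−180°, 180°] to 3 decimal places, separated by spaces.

21.582 45.019 -51.602

wrist centre = target − a_3·(cos φ, sin φ) = (4.2425, 6.2423)
cos θ_2 = (56.9649−2²−6²)/(2·2·6) = 0.7069; θ_2 = 45.0192° (elbow-up)
β = atan2(6.2423,4.2425) = 55.7982°; ψ = atan2(4.2441,6.2412) = 34.2159°
θ_1 = β − ψ = 21.5823°
θ_3 = φ − θ_1 − θ_2 = -51.6015° (wrapped to (-180°,180°])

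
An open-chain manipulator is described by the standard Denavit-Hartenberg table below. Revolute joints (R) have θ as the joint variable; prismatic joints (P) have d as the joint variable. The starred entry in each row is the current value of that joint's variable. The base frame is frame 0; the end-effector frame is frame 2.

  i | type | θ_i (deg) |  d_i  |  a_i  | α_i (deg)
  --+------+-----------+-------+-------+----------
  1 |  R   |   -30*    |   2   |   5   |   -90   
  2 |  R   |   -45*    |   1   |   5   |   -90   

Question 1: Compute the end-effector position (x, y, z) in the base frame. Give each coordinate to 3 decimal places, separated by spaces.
after link 1: o_1 = (4.3301, -2.5000, 2.0000)
after link 2: o_2 = (7.8920, -3.4017, 5.5355)

7.892 -3.402 5.536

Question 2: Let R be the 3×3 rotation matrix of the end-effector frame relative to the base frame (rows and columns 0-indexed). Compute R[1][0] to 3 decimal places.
-0.354

End-effector x-axis (col 0 of R) = (0.6124,-0.3536,0.7071)
R[1][0] = -0.3536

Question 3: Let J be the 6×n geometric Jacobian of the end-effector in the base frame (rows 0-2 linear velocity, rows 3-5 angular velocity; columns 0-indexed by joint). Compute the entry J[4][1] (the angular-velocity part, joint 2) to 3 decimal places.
0.866

axis z_1 = (0.5000,0.8660,0.0000); lever o_n−o_1 = (3.5619,-0.9017,3.5355)
cross product → J_v[:, 1] = (3.0619,-1.7678,-3.5355)
J_ω[:, 1] = z_1
entry J[4][1] = 0.8660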